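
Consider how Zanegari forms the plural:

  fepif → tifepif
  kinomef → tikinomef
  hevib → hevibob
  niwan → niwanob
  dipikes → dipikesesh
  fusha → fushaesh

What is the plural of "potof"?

tipotof

dipikes and kinomef both have last vowel 'e' yet inflect differently (dipikesesh, tikinomef), so the last vowel is not what conditions the rule; the final letter is.
"potof" ends in -f. The stems ending in -f (kinomef → tikinomef, fepif → tifepif) add the prefix ti-.
So potof → tipotof.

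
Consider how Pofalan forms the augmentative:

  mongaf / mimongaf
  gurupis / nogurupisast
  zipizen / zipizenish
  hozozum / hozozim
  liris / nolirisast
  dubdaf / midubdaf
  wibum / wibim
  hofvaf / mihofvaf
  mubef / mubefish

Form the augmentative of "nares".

naresish

"nares" has last vowel 'e'. The stems whose last vowel is 'e' (zipizen → zipizenish, mubef → mubefish) add -ish.
The other patterns: stems whose last vowel is 'i' add no- … -ast around the stem; stems whose last vowel is 'a' add the prefix mi-; stems whose last vowel is 'u' change the last vowel to 'i'.
So nares → naresish.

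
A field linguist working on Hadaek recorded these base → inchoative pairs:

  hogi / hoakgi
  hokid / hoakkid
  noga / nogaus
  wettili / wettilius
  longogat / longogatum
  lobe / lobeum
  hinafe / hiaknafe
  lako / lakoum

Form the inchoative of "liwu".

hogi and wettili both end in -i yet inflect differently (hoakgi, wettilius), so the final letter is not what conditions the rule; the first letter is.
"liwu" begins with l-. The stems beginning with l- (longogat → longogatum, lako → lakoum, lobe → lobeum) add -um.
The other patterns: stems beginning with h- insert -ak- after the first vowel; stems beginning with n- or w- add -us.
So liwu → liwuum.

liwuum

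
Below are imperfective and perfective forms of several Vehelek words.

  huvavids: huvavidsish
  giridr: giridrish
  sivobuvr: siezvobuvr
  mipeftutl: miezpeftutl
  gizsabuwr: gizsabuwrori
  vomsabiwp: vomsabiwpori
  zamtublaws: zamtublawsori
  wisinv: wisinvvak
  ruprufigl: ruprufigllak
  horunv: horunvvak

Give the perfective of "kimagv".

kimagvvak

giridr and sivobuvr both end in -r yet inflect differently (giridrish, siezvobuvr), so the final letter is not what conditions the rule; the second-to-last letter is.
"kimagv" has second-to-last letter 'g'. The one such stem in the data (ruprufigl → ruprufigllak) doubles the final consonant and adds -ak (as do wisinv, horunv), so the same rule applies.
So kimagv → kimagvvak.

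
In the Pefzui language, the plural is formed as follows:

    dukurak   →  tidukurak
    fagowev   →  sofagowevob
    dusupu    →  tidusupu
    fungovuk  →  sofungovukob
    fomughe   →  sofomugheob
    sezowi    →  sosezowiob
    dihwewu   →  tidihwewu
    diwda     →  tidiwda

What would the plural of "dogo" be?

dukurak and fungovuk both end in -k yet inflect differently (tidukurak, sofungovukob), so the final letter is not what conditions the rule; the first letter is.
"dogo" begins with d-. The stems beginning with d- (dukurak → tidukurak, dusupu → tidusupu, dihwewu → tidihwewu) add the prefix ti-.
The other pattern: stems beginning with f- or s- add so- … -ob around the stem.
So dogo → tidogo.

tidogo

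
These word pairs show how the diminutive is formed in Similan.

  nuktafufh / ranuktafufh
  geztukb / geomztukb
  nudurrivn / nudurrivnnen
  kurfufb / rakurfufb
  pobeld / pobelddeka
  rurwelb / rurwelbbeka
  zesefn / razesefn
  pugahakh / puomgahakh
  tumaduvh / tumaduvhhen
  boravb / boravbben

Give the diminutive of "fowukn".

foomwukn

"fowukn" has second-to-last letter 'k'. The stems whose second-to-last letter is 'k' (geztukb → geomztukb, pugahakh → puomgahakh) insert -om- after the first vowel.
The other patterns: stems whose second-to-last letter is 'f' add the prefix ra-; stems whose second-to-last letter is 'v' double the final consonant and add -en; stems whose second-to-last letter is 'l' double the final consonant and add -eka.
So fowukn → foomwukn.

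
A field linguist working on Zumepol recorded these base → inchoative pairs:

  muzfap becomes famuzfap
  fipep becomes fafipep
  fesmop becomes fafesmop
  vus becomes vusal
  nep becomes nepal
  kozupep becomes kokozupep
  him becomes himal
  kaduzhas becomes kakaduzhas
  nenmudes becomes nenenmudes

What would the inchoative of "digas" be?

fadigas

nep and fesmop both end in -p yet inflect differently (nepal, fafesmop), so the final letter is not what conditions the rule; the number of vowels is.
"digas" has 2 vowels. The stems with 2 vowels (fesmop → fafesmop, fipep → fafipep, muzfap → famuzfap) add the prefix fa-.
The other patterns: stems with 1 vowel add -al; stems with 3 vowels repeat the first consonant+vowel as a prefix.
So digas → fadigas.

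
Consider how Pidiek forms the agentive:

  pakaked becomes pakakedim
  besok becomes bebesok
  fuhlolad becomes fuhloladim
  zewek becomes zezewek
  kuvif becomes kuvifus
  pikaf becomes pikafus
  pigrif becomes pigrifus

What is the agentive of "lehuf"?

lehufus

pikaf and fuhlolad both have last vowel 'a' yet inflect differently (pikafus, fuhloladim), so the last vowel is not what conditions the rule; the final letter is.
"lehuf" ends in -f. The stems ending in -f (kuvif → kuvifus, pikaf → pikafus, pigrif → pigrifus) add -us.
So lehuf → lehufus.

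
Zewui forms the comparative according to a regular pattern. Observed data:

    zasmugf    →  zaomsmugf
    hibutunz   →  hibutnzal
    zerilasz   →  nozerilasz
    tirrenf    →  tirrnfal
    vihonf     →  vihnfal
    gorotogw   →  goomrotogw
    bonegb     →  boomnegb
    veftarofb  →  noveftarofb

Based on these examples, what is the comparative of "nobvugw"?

zasmugf and vihonf both end in -f yet inflect differently (zaomsmugf, vihnfal), so the final letter is not what conditions the rule; the second-to-last letter is.
"nobvugw" has second-to-last letter 'g'. The stems whose second-to-last letter is 'g' (gorotogw → goomrotogw, bonegb → boomnegb, zasmugf → zaomsmugf) insert -om- after the first vowel.
So nobvugw → noombvugw.

noombvugw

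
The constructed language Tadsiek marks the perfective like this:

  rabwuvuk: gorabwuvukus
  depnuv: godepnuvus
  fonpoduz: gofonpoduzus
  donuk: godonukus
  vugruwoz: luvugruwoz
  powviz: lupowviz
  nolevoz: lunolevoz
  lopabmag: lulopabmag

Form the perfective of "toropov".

lutoropov

fonpoduz and vugruwoz both end in -z yet inflect differently (gofonpoduzus, luvugruwoz), so the final letter is not what conditions the rule; the last vowel is.
"toropov" has last vowel 'o'. The stems whose last vowel is 'o' (vugruwoz → luvugruwoz, nolevoz → lunolevoz) add the prefix lu-.
The other pattern: stems whose last vowel is 'u' add go- … -us around the stem.
So toropov → lutoropov.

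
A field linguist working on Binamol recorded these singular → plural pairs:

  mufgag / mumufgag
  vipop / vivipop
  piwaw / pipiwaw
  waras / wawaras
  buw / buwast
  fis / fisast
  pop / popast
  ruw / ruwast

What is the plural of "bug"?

piwaw and buw both end in -w yet inflect differently (pipiwaw, buwast), so the final letter is not what conditions the rule; the number of vowels is.
"bug" has 1 vowel. The stems with 1 vowel (buw → buwast, fis → fisast, pop → popast) add -ast.
The other pattern: stems with 2 vowels repeat the first consonant+vowel as a prefix.
So bug → bugast.

bugast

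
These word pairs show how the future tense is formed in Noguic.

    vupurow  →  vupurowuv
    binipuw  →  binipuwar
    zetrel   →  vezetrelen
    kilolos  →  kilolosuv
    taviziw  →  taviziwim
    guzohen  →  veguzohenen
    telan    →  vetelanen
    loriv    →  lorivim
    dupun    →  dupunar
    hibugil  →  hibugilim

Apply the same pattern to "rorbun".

taviziw and vupurow both end in -w yet inflect differently (taviziwim, vupurowuv), so the final letter is not what conditions the rule; the last vowel is.
"rorbun" has last vowel 'u'. The stems whose last vowel is 'u' (dupun → dupunar, binipuw → binipuwar) add -ar.
The other patterns: stems whose last vowel is 'i' add -im; stems whose last vowel is 'o' add -uv; stems whose last vowel is 'a' or 'e' add ve- … -en around the stem.
So rorbun → rorbunar.

rorbunar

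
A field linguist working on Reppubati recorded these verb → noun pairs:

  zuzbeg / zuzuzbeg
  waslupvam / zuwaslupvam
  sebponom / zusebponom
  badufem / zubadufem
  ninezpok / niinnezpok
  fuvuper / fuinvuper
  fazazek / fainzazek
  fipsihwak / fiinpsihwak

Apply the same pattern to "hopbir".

sebponom and ninezpok both have last vowel 'o' yet inflect differently (zusebponom, niinnezpok), so the last vowel is not what conditions the rule; the final letter is.
"hopbir" ends in -r. The one such stem in the data (fuvuper → fuinvuper) inserts -in- after the first vowel (as do ninezpok, fazazek), so the same rule applies.
So hopbir → hoinpbir.

hoinpbir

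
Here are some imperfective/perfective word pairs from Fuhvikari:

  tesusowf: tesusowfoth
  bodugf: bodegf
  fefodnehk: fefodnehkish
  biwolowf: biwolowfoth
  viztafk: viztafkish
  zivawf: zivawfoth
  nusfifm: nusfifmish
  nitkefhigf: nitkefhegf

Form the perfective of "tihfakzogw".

tihfakzegw

"tihfakzogw" has second-to-last letter 'g'. The stems whose second-to-last letter is 'g' (bodugf → bodegf, nitkefhigf → nitkefhegf) change the last vowel to 'e'.
The other patterns: stems whose second-to-last letter is 'w' add -oth; stems whose second-to-last letter is 'f' or 'h' add -ish.
So tihfakzogw → tihfakzegw.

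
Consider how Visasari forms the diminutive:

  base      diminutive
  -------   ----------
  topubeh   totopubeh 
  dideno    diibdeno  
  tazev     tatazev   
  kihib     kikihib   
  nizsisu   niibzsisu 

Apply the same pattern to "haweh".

hahaweh

"haweh" ends in a consonant. The stems ending in a consonant (topubeh → totopubeh, kihib → kikihib, tazev → tatazev) repeat the first consonant+vowel as a prefix.
The other pattern: stems ending in a vowel insert -ib- after the first vowel.
So haweh → hahaweh.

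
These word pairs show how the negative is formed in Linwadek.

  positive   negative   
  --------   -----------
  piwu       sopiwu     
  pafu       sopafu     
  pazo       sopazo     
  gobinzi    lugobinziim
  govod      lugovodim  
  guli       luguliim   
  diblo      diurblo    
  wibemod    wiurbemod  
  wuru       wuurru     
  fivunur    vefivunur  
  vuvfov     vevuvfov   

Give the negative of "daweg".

"daweg" begins with d-. The one such stem in the data (diblo → diurblo) inserts -ur- after the first vowel (as do wibemod, wuru), so the same rule applies.
So daweg → daurweg.

daurweg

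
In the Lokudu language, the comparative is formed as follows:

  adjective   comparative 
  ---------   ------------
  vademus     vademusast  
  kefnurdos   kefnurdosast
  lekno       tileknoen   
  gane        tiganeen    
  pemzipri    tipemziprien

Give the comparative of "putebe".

tiputebeen

kefnurdos and lekno both have last vowel 'o' yet inflect differently (kefnurdosast, tileknoen), so the last vowel is not what conditions the rule; whether the stem ends in a vowel or a consonant is.
"putebe" ends in a vowel. The stems ending in a vowel (lekno → tileknoen, pemzipri → tipemziprien, gane → tiganeen) add ti- … -en around the stem.
The other pattern: stems ending in a consonant add -ast.
So putebe → tiputebeen.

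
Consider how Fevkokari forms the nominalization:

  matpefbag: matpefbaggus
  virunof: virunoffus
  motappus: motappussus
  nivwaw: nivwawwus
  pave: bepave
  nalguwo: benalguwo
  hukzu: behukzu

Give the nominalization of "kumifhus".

kumifhussus

virunof and nalguwo both have last vowel 'o' yet inflect differently (virunoffus, benalguwo), so the last vowel is not what conditions the rule; whether the stem ends in a vowel or a consonant is.
"kumifhus" ends in a consonant. The stems ending in a consonant (matpefbag → matpefbaggus, virunof → virunoffus, motappus → motappussus) double the final consonant and add -us.
The other pattern: stems ending in a vowel add the prefix be-.
So kumifhus → kumifhussus.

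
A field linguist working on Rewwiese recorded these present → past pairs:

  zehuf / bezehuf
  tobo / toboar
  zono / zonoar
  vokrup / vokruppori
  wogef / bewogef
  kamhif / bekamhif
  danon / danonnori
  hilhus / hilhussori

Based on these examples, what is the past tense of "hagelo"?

hageloar

zehuf and vokrup both have last vowel 'u' yet inflect differently (bezehuf, vokruppori), so the last vowel is not what conditions the rule; the final letter is.
"hagelo" ends in -o. The stems ending in -o (zono → zonoar, tobo → toboar) add -ar.
So hagelo → hageloar.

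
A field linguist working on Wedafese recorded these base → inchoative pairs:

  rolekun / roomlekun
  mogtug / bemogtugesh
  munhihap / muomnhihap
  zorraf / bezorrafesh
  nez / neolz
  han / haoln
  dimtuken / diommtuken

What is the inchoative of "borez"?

beborezesh

"borez" has 2 vowels. The stems with 2 vowels (zorraf → bezorrafesh, mogtug → bemogtugesh) add be- … -esh around the stem.
So borez → beborezesh.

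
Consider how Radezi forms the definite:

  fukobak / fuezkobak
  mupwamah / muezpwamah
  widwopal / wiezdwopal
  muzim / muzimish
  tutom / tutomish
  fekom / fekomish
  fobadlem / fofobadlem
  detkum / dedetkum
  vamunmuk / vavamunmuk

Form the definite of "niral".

niezral

muzim and fobadlem both end in -m yet inflect differently (muzimish, fofobadlem), so the final letter is not what conditions the rule; the last vowel is.
"niral" has last vowel 'a'. The stems whose last vowel is 'a' (fukobak → fuezkobak, mupwamah → muezpwamah, widwopal → wiezdwopal) insert -ez- after the first vowel.
So niral → niezral.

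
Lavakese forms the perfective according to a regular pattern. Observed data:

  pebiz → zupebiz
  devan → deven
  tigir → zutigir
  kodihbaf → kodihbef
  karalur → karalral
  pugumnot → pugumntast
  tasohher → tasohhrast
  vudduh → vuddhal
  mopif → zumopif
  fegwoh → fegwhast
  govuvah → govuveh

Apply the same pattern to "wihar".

"wihar" has last vowel 'a'. The stems whose last vowel is 'a' (govuvah → govuveh, kodihbaf → kodihbef, devan → deven) change the last vowel to 'e'.
So wihar → wiher.

wiher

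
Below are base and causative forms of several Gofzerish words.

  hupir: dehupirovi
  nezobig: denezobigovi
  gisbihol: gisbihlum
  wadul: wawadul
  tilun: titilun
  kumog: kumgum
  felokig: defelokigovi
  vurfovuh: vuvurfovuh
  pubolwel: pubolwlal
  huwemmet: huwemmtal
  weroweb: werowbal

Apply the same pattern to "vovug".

pubolwel and gisbihol both end in -l yet inflect differently (pubolwlal, gisbihlum), so the final letter is not what conditions the rule; the last vowel is.
"vovug" has last vowel 'u'. The stems whose last vowel is 'u' (tilun → titilun, vurfovuh → vuvurfovuh, wadul → wawadul) repeat the first consonant+vowel as a prefix.
The other patterns: stems whose last vowel is 'e' delete the last vowel and add -al; stems whose last vowel is 'o' delete the last vowel and add -um; stems whose last vowel is 'i' add de- … -ovi around the stem.
So vovug → vovovug.

vovovug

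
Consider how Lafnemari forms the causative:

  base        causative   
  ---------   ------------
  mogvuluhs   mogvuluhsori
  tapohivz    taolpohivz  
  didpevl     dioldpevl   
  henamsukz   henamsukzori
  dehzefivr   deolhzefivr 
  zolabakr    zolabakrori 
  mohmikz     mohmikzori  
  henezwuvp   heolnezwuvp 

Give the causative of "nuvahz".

"nuvahz" has second-to-last letter 'h'. The one such stem in the data (mogvuluhs → mogvuluhsori) adds -ori, so the same rule applies.
So nuvahz → nuvahzori.

nuvahzori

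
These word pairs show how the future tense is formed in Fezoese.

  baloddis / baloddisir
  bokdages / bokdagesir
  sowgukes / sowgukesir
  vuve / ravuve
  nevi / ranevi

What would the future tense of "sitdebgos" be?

sitdebgosir

"sitdebgos" ends in -s. The stems ending in -s (baloddis → baloddisir, bokdages → bokdagesir, sowgukes → sowgukesir) add -ir.
So sitdebgos → sitdebgosir.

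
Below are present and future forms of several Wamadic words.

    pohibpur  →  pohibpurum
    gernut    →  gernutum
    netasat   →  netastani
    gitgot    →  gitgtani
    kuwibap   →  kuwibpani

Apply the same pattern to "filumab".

gernut and netasat both end in -t yet inflect differently (gernutum, netastani), so the final letter is not what conditions the rule; the last vowel is.
"filumab" has last vowel 'a'. The stems whose last vowel is 'a' (netasat → netastani, kuwibap → kuwibpani) delete the last vowel and add -ani.
So filumab → filumbani.

filumbani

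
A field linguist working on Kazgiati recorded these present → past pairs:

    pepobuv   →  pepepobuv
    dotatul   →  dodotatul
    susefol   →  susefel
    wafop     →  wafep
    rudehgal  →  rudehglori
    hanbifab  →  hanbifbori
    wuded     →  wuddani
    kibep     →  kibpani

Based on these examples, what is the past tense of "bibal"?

"bibal" has last vowel 'a'. The stems whose last vowel is 'a' (rudehgal → rudehglori, hanbifab → hanbifbori) delete the last vowel and add -ori.
The other patterns: stems whose last vowel is 'u' repeat the first consonant+vowel as a prefix; stems whose last vowel is 'o' change the last vowel to 'e'; stems whose last vowel is 'e' delete the last vowel and add -ani.
So bibal → biblori.

biblori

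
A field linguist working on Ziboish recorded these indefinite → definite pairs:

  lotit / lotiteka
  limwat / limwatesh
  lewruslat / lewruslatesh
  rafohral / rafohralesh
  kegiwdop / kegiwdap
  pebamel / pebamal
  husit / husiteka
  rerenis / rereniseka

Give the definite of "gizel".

gizal

"gizel" has last vowel 'e'. The one such stem in the data (pebamel → pebamal) changes the last vowel to 'a' (as does kegiwdop), so the same rule applies.
So gizel → gizal.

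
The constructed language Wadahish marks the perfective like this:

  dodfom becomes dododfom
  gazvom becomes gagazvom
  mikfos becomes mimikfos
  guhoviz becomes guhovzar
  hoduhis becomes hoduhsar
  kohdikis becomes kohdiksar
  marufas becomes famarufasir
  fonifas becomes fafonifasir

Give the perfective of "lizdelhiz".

lizdelhzar

"lizdelhiz" has last vowel 'i'. The stems whose last vowel is 'i' (guhoviz → guhovzar, hoduhis → hoduhsar, kohdikis → kohdiksar) delete the last vowel and add -ar.
So lizdelhiz → lizdelhzar.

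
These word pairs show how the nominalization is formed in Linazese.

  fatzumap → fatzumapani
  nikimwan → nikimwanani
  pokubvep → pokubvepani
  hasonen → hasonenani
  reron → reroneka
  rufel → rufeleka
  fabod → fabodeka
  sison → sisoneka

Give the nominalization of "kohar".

kohareka

nikimwan and reron both end in -n yet inflect differently (nikimwanani, reroneka), so the final letter is not what conditions the rule; the number of vowels is.
"kohar" has 2 vowels. The stems with 2 vowels (reron → reroneka, rufel → rufeleka, fabod → fabodeka) add -eka.
The other pattern: stems with 3 vowels add -ani.
So kohar → kohareka.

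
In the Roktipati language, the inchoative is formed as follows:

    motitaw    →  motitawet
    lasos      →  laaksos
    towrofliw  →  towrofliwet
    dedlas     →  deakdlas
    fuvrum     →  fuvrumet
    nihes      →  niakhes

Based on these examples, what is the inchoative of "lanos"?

laaknos

dedlas and motitaw both have last vowel 'a' yet inflect differently (deakdlas, motitawet), so the last vowel is not what conditions the rule; the final letter is.
"lanos" ends in -s. The stems ending in -s (nihes → niakhes, dedlas → deakdlas, lasos → laaksos) insert -ak- after the first vowel.
The other pattern: stems ending in -m or -w add -et.
So lanos → laaknos.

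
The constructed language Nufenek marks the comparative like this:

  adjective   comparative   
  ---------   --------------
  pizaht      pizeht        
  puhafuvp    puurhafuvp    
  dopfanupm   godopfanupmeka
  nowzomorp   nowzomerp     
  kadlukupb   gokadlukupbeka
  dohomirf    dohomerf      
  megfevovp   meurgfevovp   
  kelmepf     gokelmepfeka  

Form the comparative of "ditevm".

megfevovp and nowzomorp both end in -p yet inflect differently (meurgfevovp, nowzomerp), so the final letter is not what conditions the rule; the second-to-last letter is.
"ditevm" has second-to-last letter 'v'. The stems whose second-to-last letter is 'v' (megfevovp → meurgfevovp, puhafuvp → puurhafuvp) insert -ur- after the first vowel.
The other patterns: stems whose second-to-last letter is 'p' add go- … -eka around the stem; stems whose second-to-last letter is 'h' or 'r' change the last vowel to 'e'.
So ditevm → diurtevm.

diurtevm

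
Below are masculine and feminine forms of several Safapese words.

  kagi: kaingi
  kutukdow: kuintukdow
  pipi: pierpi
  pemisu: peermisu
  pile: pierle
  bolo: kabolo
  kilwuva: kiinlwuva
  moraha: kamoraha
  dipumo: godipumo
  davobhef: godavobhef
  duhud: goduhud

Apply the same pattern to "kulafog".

pipi and kagi both end in -i yet inflect differently (pierpi, kaingi), so the final letter is not what conditions the rule; the first letter is.
"kulafog" begins with k-. The stems beginning with k- (kagi → kaingi, kutukdow → kuintukdow, kilwuva → kiinlwuva) insert -in- after the first vowel.
So kulafog → kuinlafog.

kuinlafog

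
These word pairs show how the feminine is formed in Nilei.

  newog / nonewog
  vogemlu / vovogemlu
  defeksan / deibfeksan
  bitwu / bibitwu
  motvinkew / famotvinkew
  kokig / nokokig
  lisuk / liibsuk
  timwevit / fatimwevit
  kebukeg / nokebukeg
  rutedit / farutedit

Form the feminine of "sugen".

"sugen" ends in -n. The one such stem in the data (defeksan → deibfeksan) inserts -ib- after the first vowel (as does lisuk), so the same rule applies.
So sugen → suibgen.

suibgen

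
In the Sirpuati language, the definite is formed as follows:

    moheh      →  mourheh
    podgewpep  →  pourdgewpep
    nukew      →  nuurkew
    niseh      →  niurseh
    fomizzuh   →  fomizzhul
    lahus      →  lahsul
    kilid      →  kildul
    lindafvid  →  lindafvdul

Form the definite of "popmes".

moheh and fomizzuh both end in -h yet inflect differently (mourheh, fomizzhul), so the final letter is not what conditions the rule; the last vowel is.
"popmes" has last vowel 'e'. The stems whose last vowel is 'e' (moheh → mourheh, podgewpep → pourdgewpep, nukew → nuurkew) insert -ur- after the first vowel.
The other pattern: stems whose last vowel is 'i' or 'u' delete the last vowel and add -ul.
So popmes → pourpmes.

pourpmes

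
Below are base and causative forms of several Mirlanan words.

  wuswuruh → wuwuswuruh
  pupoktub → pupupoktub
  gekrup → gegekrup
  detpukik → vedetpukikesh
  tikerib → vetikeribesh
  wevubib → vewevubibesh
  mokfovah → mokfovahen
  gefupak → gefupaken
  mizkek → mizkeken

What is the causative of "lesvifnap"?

lesvifnapen

pupoktub and tikerib both end in -b yet inflect differently (pupupoktub, vetikeribesh), so the final letter is not what conditions the rule; the last vowel is.
"lesvifnap" has last vowel 'a'. The stems whose last vowel is 'a' (mokfovah → mokfovahen, gefupak → gefupaken) add -en.
The other patterns: stems whose last vowel is 'u' repeat the first consonant+vowel as a prefix; stems whose last vowel is 'i' add ve- … -esh around the stem.
So lesvifnap → lesvifnapen.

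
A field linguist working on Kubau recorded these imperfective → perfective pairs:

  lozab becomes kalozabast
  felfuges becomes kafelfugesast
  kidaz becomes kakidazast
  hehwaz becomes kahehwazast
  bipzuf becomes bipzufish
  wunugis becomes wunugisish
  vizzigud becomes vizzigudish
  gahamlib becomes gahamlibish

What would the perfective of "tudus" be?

tudusish

"tudus" has last vowel 'u'. The stems whose last vowel is 'u' (bipzuf → bipzufish, vizzigud → vizzigudish) add -ish.
So tudus → tudusish.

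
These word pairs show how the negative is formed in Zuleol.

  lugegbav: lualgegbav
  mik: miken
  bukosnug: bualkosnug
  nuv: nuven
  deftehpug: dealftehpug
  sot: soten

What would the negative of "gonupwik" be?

nuv and lugegbav both end in -v yet inflect differently (nuven, lualgegbav), so the final letter is not what conditions the rule; the number of vowels is.
"gonupwik" has 3 vowels. The stems with 3 vowels (bukosnug → bualkosnug, deftehpug → dealftehpug, lugegbav → lualgegbav) insert -al- after the first vowel.
The other pattern: stems with 1 vowel add -en.
So gonupwik → goalnupwik.

goalnupwik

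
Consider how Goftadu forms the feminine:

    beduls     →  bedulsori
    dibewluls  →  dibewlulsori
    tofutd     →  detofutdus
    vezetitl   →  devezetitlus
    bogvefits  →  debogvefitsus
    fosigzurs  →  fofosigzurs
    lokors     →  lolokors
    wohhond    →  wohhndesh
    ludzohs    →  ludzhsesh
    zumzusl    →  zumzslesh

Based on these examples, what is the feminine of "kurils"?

kurilsori

"kurils" has second-to-last letter 'l'. The stems whose second-to-last letter is 'l' (beduls → bedulsori, dibewluls → dibewlulsori) add -ori.
So kurils → kurilsori.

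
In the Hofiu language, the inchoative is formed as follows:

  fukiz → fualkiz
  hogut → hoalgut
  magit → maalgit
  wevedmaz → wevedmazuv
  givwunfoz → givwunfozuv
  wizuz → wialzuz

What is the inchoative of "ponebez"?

ponebezuv

givwunfoz and wizuz both end in -z yet inflect differently (givwunfozuv, wialzuz), so the final letter is not what conditions the rule; the number of vowels is.
"ponebez" has 3 vowels. The stems with 3 vowels (givwunfoz → givwunfozuv, wevedmaz → wevedmazuv) add -uv.
The other pattern: stems with 2 vowels insert -al- after the first vowel.
So ponebez → ponebezuv.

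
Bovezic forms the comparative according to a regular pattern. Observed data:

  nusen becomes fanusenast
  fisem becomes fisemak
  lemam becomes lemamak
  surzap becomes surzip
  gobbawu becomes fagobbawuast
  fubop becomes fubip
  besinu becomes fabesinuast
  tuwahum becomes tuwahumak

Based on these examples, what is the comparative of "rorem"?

roremak

lemam and surzap both have last vowel 'a' yet inflect differently (lemamak, surzip), so the last vowel is not what conditions the rule; the final letter is.
"rorem" ends in -m. The stems ending in -m (fisem → fisemak, tuwahum → tuwahumak, lemam → lemamak) add -ak.
The other patterns: stems ending in -p change the last vowel to 'i'; stems ending in -n or -u add fa- … -ast around the stem.
So rorem → roremak.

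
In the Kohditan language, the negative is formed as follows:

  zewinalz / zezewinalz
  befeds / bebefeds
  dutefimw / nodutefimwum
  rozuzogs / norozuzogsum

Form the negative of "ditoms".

"ditoms" has second-to-last letter 'm'. The one such stem in the data (dutefimw → nodutefimwum) adds no- … -um around the stem, so the same rule applies.
The other pattern: stems whose second-to-last letter is 'd' or 'l' repeat the first consonant+vowel as a prefix.
So ditoms → noditomsum.

noditomsum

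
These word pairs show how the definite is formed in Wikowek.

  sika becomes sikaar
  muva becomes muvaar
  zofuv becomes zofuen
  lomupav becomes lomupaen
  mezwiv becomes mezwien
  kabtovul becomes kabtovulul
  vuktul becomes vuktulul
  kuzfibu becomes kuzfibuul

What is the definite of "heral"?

heralul

sika and lomupav both have last vowel 'a' yet inflect differently (sikaar, lomupaen), so the last vowel is not what conditions the rule; the final letter is.
"heral" ends in -l. The stems ending in -l (kabtovul → kabtovulul, vuktul → vuktulul) add -ul.
The other patterns: stems ending in -a add -ar; stems ending in -v drop the final letter and add -en.
So heral → heralul.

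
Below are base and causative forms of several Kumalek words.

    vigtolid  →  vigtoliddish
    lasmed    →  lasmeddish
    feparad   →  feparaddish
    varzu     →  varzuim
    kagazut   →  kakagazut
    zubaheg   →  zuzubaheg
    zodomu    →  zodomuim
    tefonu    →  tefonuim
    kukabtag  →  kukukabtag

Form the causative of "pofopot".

"pofopot" ends in -t. The one such stem in the data (kagazut → kakagazut) repeats the first consonant+vowel as a prefix (as do kukabtag, zubaheg), so the same rule applies.
The other patterns: stems ending in -d double the final consonant and add -ish; stems ending in -u add -im.
So pofopot → popofopot.

popofopot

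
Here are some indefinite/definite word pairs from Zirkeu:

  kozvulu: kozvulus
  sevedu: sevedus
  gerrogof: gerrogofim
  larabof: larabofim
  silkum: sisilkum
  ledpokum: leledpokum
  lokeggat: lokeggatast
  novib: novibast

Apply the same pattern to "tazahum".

tatazahum

kozvulu and silkum both have last vowel 'u' yet inflect differently (kozvulus, sisilkum), so the last vowel is not what conditions the rule; the final letter is.
"tazahum" ends in -m. The stems ending in -m (silkum → sisilkum, ledpokum → leledpokum) repeat the first consonant+vowel as a prefix.
So tazahum → tatazahum.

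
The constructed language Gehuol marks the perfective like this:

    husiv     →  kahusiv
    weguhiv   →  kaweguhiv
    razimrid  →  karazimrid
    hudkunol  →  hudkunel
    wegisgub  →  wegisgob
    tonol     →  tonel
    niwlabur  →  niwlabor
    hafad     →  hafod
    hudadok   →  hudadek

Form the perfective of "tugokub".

tugokob

"tugokub" has last vowel 'u'. The stems whose last vowel is 'u' (wegisgub → wegisgob, niwlabur → niwlabor) change the last vowel to 'o'.
So tugokub → tugokob.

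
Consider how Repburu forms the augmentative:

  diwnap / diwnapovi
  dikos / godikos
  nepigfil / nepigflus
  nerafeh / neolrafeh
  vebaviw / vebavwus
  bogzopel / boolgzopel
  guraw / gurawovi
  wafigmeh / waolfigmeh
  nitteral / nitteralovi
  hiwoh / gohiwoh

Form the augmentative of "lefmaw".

vebaviw and guraw both end in -w yet inflect differently (vebavwus, gurawovi), so the final letter is not what conditions the rule; the last vowel is.
"lefmaw" has last vowel 'a'. The stems whose last vowel is 'a' (diwnap → diwnapovi, guraw → gurawovi, nitteral → nitteralovi) add -ovi.
The other patterns: stems whose last vowel is 'i' delete the last vowel and add -us; stems whose last vowel is 'e' insert -ol- after the first vowel; stems whose last vowel is 'o' add the prefix go-.
So lefmaw → lefmawovi.

lefmawovi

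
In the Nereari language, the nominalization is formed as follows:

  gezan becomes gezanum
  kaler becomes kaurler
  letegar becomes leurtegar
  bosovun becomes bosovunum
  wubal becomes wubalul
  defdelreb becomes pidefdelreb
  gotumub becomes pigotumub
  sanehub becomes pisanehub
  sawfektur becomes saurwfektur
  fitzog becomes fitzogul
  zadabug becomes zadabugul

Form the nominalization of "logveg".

logvegul

"logveg" ends in -g. The stems ending in -g (zadabug → zadabugul, fitzog → fitzogul) add -ul.
So logveg → logvegul.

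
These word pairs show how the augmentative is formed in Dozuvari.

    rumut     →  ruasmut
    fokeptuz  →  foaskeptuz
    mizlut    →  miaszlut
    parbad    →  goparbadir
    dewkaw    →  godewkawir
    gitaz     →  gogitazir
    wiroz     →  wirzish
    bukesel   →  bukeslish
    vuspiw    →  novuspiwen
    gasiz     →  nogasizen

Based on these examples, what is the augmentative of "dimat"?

godimatir

fokeptuz and gitaz both end in -z yet inflect differently (foaskeptuz, gogitazir), so the final letter is not what conditions the rule; the last vowel is.
"dimat" has last vowel 'a'. The stems whose last vowel is 'a' (parbad → goparbadir, dewkaw → godewkawir, gitaz → gogitazir) add go- … -ir around the stem.
The other patterns: stems whose last vowel is 'u' insert -as- after the first vowel; stems whose last vowel is 'e' or 'o' delete the last vowel and add -ish; stems whose last vowel is 'i' add no- … -en around the stem.
So dimat → godimatir.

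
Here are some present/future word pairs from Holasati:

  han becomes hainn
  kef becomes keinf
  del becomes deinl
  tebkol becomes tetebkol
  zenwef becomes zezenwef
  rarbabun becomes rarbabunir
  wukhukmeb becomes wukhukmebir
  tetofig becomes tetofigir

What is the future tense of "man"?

mainn

del and tebkol both end in -l yet inflect differently (deinl, tetebkol), so the final letter is not what conditions the rule; the number of vowels is.
"man" has 1 vowel. The stems with 1 vowel (han → hainn, kef → keinf, del → deinl) insert -in- after the first vowel.
The other patterns: stems with 2 vowels repeat the first consonant+vowel as a prefix; stems with 3 vowels add -ir.
So man → mainn.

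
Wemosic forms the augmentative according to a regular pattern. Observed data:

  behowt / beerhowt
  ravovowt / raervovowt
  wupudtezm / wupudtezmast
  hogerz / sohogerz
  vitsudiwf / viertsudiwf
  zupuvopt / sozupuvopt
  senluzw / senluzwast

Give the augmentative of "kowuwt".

koerwuwt

ravovowt and zupuvopt both end in -t yet inflect differently (raervovowt, sozupuvopt), so the final letter is not what conditions the rule; the second-to-last letter is.
"kowuwt" has second-to-last letter 'w'. The stems whose second-to-last letter is 'w' (ravovowt → raervovowt, vitsudiwf → viertsudiwf, behowt → beerhowt) insert -er- after the first vowel.
So kowuwt → koerwuwt.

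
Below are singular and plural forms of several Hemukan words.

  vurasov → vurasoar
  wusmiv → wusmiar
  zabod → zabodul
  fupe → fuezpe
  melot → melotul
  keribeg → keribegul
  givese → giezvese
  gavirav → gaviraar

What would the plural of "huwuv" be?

vurasov and melot both have last vowel 'o' yet inflect differently (vurasoar, melotul), so the last vowel is not what conditions the rule; the final letter is.
"huwuv" ends in -v. The stems ending in -v (gavirav → gaviraar, vurasov → vurasoar, wusmiv → wusmiar) drop the final letter and add -ar.
So huwuv → huwuar.

huwuar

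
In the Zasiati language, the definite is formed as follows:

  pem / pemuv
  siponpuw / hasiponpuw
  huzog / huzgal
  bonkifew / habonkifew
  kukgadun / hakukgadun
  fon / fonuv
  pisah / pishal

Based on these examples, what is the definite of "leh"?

fon and kukgadun both end in -n yet inflect differently (fonuv, hakukgadun), so the final letter is not what conditions the rule; the number of vowels is.
"leh" has 1 vowel. The stems with 1 vowel (pem → pemuv, fon → fonuv) add -uv.
The other patterns: stems with 2 vowels delete the last vowel and add -al; stems with 3 vowels add the prefix ha-.
So leh → lehuv.

lehuv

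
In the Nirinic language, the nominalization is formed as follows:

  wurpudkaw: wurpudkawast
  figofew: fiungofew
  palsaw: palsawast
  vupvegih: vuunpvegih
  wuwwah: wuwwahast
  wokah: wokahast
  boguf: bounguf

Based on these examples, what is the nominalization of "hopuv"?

wurpudkaw and figofew both end in -w yet inflect differently (wurpudkawast, fiungofew), so the final letter is not what conditions the rule; the last vowel is.
"hopuv" has last vowel 'u'. The one such stem in the data (boguf → bounguf) inserts -un- after the first vowel (as do figofew, vupvegih), so the same rule applies.
So hopuv → hounpuv.

hounpuv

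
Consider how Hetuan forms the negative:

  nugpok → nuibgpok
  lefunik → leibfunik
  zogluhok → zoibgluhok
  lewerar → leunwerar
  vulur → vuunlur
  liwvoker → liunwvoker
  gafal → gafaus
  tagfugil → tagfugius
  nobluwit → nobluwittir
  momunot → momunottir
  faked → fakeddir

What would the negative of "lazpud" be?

"lazpud" ends in -d. The one such stem in the data (faked → fakeddir) doubles the final consonant and adds -ir (as do nobluwit, momunot), so the same rule applies.
So lazpud → lazpuddir.

lazpuddir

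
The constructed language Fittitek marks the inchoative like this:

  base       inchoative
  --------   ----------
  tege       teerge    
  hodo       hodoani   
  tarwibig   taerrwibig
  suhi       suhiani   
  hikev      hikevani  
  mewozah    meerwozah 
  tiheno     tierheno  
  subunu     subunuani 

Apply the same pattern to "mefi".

meerfi

"mefi" begins with m-. The one such stem in the data (mewozah → meerwozah) inserts -er- after the first vowel (as do tege, tarwibig), so the same rule applies.
The other pattern: stems beginning with h- or s- add -ani.
So mefi → meerfi.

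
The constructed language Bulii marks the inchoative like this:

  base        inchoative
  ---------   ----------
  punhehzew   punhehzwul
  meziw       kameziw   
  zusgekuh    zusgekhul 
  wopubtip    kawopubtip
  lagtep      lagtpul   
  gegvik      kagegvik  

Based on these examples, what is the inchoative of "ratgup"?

"ratgup" has last vowel 'u'. The one such stem in the data (zusgekuh → zusgekhul) deletes the last vowel and adds -ul (as do lagtep, punhehzew), so the same rule applies.
So ratgup → ratgpul.

ratgpul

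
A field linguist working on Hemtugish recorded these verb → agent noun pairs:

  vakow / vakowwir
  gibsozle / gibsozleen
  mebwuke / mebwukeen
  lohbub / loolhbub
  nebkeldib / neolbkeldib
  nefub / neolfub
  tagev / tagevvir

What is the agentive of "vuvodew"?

vuvodewwir

mebwuke and tagev both have last vowel 'e' yet inflect differently (mebwukeen, tagevvir), so the last vowel is not what conditions the rule; the final letter is.
"vuvodew" ends in -w. The one such stem in the data (vakow → vakowwir) doubles the final consonant and adds -ir (as does tagev), so the same rule applies.
The other patterns: stems ending in -e add -en; stems ending in -b insert -ol- after the first vowel.
So vuvodew → vuvodewwir.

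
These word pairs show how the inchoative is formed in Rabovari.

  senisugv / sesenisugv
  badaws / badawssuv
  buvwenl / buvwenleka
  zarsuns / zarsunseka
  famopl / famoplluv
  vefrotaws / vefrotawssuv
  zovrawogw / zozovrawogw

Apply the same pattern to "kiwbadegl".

vefrotaws and zarsuns both end in -s yet inflect differently (vefrotawssuv, zarsunseka), so the final letter is not what conditions the rule; the second-to-last letter is.
"kiwbadegl" has second-to-last letter 'g'. The stems whose second-to-last letter is 'g' (zovrawogw → zozovrawogw, senisugv → sesenisugv) repeat the first consonant+vowel as a prefix.
So kiwbadegl → kikiwbadegl.

kikiwbadegl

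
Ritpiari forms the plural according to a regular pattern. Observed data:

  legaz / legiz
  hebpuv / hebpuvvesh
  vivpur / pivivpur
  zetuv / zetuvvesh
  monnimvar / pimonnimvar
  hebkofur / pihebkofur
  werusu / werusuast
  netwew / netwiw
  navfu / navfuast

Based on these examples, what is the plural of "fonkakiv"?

werusu and hebpuv both have last vowel 'u' yet inflect differently (werusuast, hebpuvvesh), so the last vowel is not what conditions the rule; the final letter is.
"fonkakiv" ends in -v. The stems ending in -v (hebpuv → hebpuvvesh, zetuv → zetuvvesh) double the final consonant and add -esh.
So fonkakiv → fonkakivvesh.

fonkakivvesh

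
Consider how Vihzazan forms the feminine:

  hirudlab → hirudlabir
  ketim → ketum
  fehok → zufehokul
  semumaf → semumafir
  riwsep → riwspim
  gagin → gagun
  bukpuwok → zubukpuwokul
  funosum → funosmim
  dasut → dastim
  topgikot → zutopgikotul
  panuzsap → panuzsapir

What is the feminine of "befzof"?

zubefzoful

"befzof" has last vowel 'o'. The stems whose last vowel is 'o' (fehok → zufehokul, bukpuwok → zubukpuwokul, topgikot → zutopgikotul) add zu- … -ul around the stem.
So befzof → zubefzoful.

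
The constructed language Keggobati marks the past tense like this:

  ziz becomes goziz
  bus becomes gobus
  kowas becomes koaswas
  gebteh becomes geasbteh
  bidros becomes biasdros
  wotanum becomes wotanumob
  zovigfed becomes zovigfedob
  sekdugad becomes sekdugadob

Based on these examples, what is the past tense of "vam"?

govam

bus and kowas both end in -s yet inflect differently (gobus, koaswas), so the final letter is not what conditions the rule; the number of vowels is.
"vam" has 1 vowel. The stems with 1 vowel (ziz → goziz, bus → gobus) add the prefix go-.
The other patterns: stems with 2 vowels insert -as- after the first vowel; stems with 3 vowels add -ob.
So vam → govam.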